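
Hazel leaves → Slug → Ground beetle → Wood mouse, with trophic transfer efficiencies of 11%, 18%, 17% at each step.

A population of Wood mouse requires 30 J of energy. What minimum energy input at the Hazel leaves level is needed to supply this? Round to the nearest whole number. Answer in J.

8913 J

Cumulative transfer efficiency: 0.11 × 0.18 × 0.17 = 0.003366
Hazel leaves energy = 30 / 0.003366 = 8913 J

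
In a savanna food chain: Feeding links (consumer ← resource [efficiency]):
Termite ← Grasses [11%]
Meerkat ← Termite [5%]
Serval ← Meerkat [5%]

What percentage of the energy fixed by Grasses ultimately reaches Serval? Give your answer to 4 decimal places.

0.0275%

Product of link efficiencies: 0.11 × 0.05 × 0.05 = 0.000275
As a percentage: 0.000275 × 100 = 0.0275%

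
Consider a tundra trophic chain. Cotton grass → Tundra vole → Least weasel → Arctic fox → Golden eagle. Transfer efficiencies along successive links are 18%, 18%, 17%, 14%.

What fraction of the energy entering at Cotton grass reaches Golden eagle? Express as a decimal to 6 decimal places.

Product of link efficiencies: 0.18 × 0.18 × 0.17 × 0.14 = 0.00077112

0.000771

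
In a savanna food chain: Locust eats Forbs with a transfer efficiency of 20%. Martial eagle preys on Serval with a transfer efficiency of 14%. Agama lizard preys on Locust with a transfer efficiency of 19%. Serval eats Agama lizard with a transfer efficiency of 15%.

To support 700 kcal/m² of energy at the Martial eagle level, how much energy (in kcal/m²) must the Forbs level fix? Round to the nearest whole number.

877193 kcal/m²

Cumulative transfer efficiency: 0.2 × 0.19 × 0.15 × 0.14 = 0.000798
Forbs energy = 700 / 0.000798 = 877193 kcal/m²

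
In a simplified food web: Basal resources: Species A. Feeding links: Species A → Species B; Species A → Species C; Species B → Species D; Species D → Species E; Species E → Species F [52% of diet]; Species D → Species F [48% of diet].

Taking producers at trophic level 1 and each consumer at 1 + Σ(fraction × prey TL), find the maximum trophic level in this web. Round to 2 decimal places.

Species B: 1 + 1 = 2
Species C: 1 + 1 = 2
Species D: 1 + 2 = 3
Species E: 1 + 3 = 4
Species F: 1 + (0.52×4 + 0.48×3) = 4.52

4.52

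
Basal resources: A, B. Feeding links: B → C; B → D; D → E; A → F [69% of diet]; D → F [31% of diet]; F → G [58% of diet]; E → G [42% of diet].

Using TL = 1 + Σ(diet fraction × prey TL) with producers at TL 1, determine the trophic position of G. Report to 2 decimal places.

C: 1 + 1 = 2
D: 1 + 1 = 2
E: 1 + 2 = 3
F: 1 + (0.69×1 + 0.31×2) = 2.31
G: 1 + (0.58×2.31 + 0.42×3) = 3.5998

3.60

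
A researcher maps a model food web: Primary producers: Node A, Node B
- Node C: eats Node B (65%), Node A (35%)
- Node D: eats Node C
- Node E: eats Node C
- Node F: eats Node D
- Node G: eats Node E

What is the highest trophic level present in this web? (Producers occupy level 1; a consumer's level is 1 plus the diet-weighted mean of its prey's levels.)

Node C: 1 + (0.65×1 + 0.35×1) = 2
Node D: 1 + 2 = 3
Node E: 1 + 2 = 3
Node F: 1 + 3 = 4
Node G: 1 + 3 = 4

4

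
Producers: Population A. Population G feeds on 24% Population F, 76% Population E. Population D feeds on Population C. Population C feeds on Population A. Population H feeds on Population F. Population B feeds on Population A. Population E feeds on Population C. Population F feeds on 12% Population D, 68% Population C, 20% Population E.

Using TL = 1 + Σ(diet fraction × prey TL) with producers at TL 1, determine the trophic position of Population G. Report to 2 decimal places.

Population B: 1 + 1 = 2
Population C: 1 + 1 = 2
Population D: 1 + 2 = 3
Population E: 1 + 2 = 3
Population F: 1 + (0.12×3 + 0.68×2 + 0.2×3) = 3.32
Population G: 1 + (0.24×3.32 + 0.76×3) = 4.0768
Population H: 1 + 3.32 = 4.32

4.08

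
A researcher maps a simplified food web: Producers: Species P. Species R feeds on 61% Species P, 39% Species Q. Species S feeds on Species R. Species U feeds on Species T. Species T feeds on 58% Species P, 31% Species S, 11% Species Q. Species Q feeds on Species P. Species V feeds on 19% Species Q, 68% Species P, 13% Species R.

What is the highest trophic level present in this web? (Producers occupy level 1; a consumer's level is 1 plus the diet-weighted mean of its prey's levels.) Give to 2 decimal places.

3.85

Species Q: 1 + 1 = 2
Species R: 1 + (0.61×1 + 0.39×2) = 2.39
Species S: 1 + 2.39 = 3.39
Species T: 1 + (0.58×1 + 0.31×3.39 + 0.11×2) = 2.8509
Species U: 1 + 2.8509 = 3.8509
Species V: 1 + (0.19×2 + 0.68×1 + 0.13×2.39) = 2.3707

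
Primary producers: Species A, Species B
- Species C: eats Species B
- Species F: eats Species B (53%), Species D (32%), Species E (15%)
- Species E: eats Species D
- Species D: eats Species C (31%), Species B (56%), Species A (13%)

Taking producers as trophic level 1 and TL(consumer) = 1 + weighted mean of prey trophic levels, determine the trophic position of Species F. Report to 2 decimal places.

Species C: 1 + 1 = 2
Species D: 1 + (0.31×2 + 0.56×1 + 0.13×1) = 2.31
Species E: 1 + 2.31 = 3.31
Species F: 1 + (0.53×1 + 0.32×2.31 + 0.15×3.31) = 2.7657

2.77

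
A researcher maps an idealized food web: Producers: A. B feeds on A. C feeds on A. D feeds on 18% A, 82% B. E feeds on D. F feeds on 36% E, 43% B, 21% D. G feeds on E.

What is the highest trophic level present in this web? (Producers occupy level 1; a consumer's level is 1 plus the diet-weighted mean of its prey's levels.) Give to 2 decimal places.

4.82

B: 1 + 1 = 2
C: 1 + 1 = 2
D: 1 + (0.18×1 + 0.82×2) = 2.82
E: 1 + 2.82 = 3.82
F: 1 + (0.36×3.82 + 0.43×2 + 0.21×2.82) = 3.8274
G: 1 + 3.82 = 4.82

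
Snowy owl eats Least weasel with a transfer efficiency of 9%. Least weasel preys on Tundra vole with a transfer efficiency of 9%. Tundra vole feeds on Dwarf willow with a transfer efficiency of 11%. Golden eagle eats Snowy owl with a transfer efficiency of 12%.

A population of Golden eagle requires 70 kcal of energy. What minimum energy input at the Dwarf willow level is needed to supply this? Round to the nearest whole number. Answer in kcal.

654695 kcal

Cumulative transfer efficiency: 0.11 × 0.09 × 0.09 × 0.12 = 0.00010692
Dwarf willow energy = 70 / 0.00010692 = 654695 kcal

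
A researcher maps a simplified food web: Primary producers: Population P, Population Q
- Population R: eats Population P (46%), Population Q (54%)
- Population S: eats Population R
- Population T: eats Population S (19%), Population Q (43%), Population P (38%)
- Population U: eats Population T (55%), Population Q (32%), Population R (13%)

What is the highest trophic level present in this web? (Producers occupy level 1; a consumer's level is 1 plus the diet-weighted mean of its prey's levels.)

3

Population R: 1 + (0.46×1 + 0.54×1) = 2
Population S: 1 + 2 = 3
Population T: 1 + (0.19×3 + 0.43×1 + 0.38×1) = 2.38
Population U: 1 + (0.55×2.38 + 0.32×1 + 0.13×2) = 2.889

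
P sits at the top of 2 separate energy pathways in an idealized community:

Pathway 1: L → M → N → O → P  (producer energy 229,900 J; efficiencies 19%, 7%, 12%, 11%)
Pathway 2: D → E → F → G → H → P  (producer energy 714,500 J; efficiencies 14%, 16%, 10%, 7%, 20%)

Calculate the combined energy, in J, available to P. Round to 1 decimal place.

Pathway 1: 229900 × 0.19 × 0.07 × 0.12 × 0.11 = 40.361244 J
Pathway 2: 714500 × 0.14 × 0.16 × 0.1 × 0.07 × 0.2 = 22.40672 J
Total at P: 40.361244 + 22.40672 = 62.767964 J

62.8 J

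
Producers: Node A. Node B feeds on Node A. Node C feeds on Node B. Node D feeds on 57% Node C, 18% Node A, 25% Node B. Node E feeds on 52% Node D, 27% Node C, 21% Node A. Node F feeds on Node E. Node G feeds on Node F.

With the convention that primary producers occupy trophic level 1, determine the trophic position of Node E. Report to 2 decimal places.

3.78

Node B: 1 + 1 = 2
Node C: 1 + 2 = 3
Node D: 1 + (0.57×3 + 0.18×1 + 0.25×2) = 3.39
Node E: 1 + (0.52×3.39 + 0.27×3 + 0.21×1) = 3.7828
Node F: 1 + 3.7828 = 4.7828
Node G: 1 + 4.7828 = 5.7828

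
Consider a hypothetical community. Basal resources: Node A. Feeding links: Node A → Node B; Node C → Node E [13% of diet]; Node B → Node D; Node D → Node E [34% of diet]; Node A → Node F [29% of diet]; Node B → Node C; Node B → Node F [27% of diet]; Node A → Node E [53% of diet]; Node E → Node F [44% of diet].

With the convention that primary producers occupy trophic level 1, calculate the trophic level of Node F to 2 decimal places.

3.12

Node B: 1 + 1 = 2
Node C: 1 + 2 = 3
Node D: 1 + 2 = 3
Node E: 1 + (0.53×1 + 0.34×3 + 0.13×3) = 2.94
Node F: 1 + (0.44×2.94 + 0.27×2 + 0.29×1) = 3.1236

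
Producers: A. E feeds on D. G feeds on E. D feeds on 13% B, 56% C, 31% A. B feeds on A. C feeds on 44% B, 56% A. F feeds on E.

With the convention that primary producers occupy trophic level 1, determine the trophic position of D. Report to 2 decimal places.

B: 1 + 1 = 2
C: 1 + (0.44×2 + 0.56×1) = 2.44
D: 1 + (0.13×2 + 0.56×2.44 + 0.31×1) = 2.9364
E: 1 + 2.9364 = 3.9364
F: 1 + 3.9364 = 4.9364
G: 1 + 3.9364 = 4.9364

2.94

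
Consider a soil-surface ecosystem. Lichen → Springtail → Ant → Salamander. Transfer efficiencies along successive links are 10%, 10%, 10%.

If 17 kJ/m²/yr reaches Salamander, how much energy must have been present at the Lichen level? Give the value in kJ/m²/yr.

17000 kJ/m²/yr

Cumulative transfer efficiency: 0.1 × 0.1 × 0.1 = 0.001
Lichen energy = 17 / 0.001 = 17000 kJ/m²/yr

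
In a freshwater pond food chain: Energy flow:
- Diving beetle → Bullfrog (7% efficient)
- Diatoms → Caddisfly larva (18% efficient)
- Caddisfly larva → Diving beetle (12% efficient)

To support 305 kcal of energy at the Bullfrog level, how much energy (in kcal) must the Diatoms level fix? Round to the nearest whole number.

Cumulative transfer efficiency: 0.18 × 0.12 × 0.07 = 0.001512
Diatoms energy = 305 / 0.001512 = 201720 kcal

201720 kcal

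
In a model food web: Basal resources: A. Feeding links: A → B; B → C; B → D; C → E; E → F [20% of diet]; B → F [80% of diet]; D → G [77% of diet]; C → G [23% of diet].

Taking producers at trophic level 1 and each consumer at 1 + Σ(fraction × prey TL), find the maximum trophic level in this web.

B: 1 + 1 = 2
C: 1 + 2 = 3
D: 1 + 2 = 3
E: 1 + 3 = 4
F: 1 + (0.2×4 + 0.8×2) = 3.4
G: 1 + (0.77×3 + 0.23×3) = 4

4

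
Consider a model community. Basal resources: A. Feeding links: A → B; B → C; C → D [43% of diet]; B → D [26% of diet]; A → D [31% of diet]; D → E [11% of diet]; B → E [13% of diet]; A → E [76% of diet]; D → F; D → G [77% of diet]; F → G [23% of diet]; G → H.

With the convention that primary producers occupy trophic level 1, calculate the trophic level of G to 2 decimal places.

B: 1 + 1 = 2
C: 1 + 2 = 3
D: 1 + (0.43×3 + 0.26×2 + 0.31×1) = 3.12
E: 1 + (0.11×3.12 + 0.13×2 + 0.76×1) = 2.3632
F: 1 + 3.12 = 4.12
G: 1 + (0.77×3.12 + 0.23×4.12) = 4.35
H: 1 + 4.35 = 5.35

4.35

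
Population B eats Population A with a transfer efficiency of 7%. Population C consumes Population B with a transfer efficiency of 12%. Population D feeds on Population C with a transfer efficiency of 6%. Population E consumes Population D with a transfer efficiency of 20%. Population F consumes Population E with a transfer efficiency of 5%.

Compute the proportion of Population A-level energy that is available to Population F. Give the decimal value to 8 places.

0.00000504

Product of link efficiencies: 0.07 × 0.12 × 0.06 × 0.2 × 0.05 = 0.00000504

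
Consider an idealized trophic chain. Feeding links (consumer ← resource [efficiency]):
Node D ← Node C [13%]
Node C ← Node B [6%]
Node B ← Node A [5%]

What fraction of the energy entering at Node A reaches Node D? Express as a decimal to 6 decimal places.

0.000390

Product of link efficiencies: 0.05 × 0.06 × 0.13 = 0.00039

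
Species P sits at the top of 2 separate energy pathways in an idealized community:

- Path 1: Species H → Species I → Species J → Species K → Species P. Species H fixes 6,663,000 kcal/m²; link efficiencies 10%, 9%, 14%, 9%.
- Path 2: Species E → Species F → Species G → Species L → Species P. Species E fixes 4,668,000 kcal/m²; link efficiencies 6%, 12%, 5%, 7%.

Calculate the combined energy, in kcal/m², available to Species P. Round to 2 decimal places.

Path 1: 6663000 × 0.1 × 0.09 × 0.14 × 0.09 = 755.5842 kcal/m²
Path 2: 4668000 × 0.06 × 0.12 × 0.05 × 0.07 = 117.6336 kcal/m²
Total at Species P: 755.5842 + 117.6336 = 873.2178 kcal/m²

873.22 kcal/m²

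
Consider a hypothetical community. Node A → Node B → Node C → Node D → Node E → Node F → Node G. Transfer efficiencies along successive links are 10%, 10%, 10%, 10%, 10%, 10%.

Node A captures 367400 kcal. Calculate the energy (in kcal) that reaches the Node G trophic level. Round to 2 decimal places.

Node B: 367400 × 0.1 = 36740 kcal
Node C: 36740 × 0.1 = 3674 kcal
Node D: 3674 × 0.1 = 367.4 kcal
Node E: 367.4 × 0.1 = 36.74 kcal
Node F: 36.74 × 0.1 = 3.674 kcal
Node G: 3.674 × 0.1 = 0.3674 kcal

0.37 kcal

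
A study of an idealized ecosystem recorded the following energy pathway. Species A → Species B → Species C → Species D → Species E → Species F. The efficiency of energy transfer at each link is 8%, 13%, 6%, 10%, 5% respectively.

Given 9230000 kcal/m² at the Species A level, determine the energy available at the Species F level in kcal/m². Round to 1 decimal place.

Species B: 9230000 × 0.08 = 738400 kcal/m²
Species C: 738400 × 0.13 = 95992 kcal/m²
Species D: 95992 × 0.06 = 5759.52 kcal/m²
Species E: 5759.52 × 0.1 = 575.952 kcal/m²
Species F: 575.952 × 0.05 = 28.7976 kcal/m²

28.8 kcal/m²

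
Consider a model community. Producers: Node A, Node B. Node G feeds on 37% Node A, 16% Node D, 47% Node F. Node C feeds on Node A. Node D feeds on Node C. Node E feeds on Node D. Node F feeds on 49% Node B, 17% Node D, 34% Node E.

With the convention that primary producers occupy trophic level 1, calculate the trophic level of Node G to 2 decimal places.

Node C: 1 + 1 = 2
Node D: 1 + 2 = 3
Node E: 1 + 3 = 4
Node F: 1 + (0.49×1 + 0.17×3 + 0.34×4) = 3.36
Node G: 1 + (0.37×1 + 0.16×3 + 0.47×3.36) = 3.4292

3.43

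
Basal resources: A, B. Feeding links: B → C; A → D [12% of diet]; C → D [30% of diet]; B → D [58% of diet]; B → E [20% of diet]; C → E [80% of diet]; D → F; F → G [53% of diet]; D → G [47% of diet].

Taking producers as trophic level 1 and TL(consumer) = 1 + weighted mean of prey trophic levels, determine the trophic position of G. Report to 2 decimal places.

C: 1 + 1 = 2
D: 1 + (0.12×1 + 0.3×2 + 0.58×1) = 2.3
E: 1 + (0.2×1 + 0.8×2) = 2.8
F: 1 + 2.3 = 3.3
G: 1 + (0.53×3.3 + 0.47×2.3) = 3.83

3.83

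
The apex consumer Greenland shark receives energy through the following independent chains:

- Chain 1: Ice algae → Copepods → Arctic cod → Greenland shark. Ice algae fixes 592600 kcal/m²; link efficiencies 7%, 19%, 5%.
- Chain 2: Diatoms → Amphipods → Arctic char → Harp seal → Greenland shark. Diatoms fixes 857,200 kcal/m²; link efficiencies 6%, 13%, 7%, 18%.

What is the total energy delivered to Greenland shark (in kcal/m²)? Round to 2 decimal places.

Chain 1: 592600 × 0.07 × 0.19 × 0.05 = 394.079 kcal/m²
Chain 2: 857200 × 0.06 × 0.13 × 0.07 × 0.18 = 84.245616 kcal/m²
Total at Greenland shark: 394.079 + 84.245616 = 478.324616 kcal/m²

478.32 kcal/m²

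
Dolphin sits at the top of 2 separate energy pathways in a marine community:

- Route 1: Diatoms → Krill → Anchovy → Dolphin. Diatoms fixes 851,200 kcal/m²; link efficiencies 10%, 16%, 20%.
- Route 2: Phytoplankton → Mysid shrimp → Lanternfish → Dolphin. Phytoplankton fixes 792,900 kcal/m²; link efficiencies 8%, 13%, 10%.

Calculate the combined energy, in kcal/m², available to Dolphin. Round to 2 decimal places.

Route 1: 851200 × 0.1 × 0.16 × 0.2 = 2723.84 kcal/m²
Route 2: 792900 × 0.08 × 0.13 × 0.1 = 824.616 kcal/m²
Total at Dolphin: 2723.84 + 824.616 = 3548.456 kcal/m²

3548.46 kcal/m²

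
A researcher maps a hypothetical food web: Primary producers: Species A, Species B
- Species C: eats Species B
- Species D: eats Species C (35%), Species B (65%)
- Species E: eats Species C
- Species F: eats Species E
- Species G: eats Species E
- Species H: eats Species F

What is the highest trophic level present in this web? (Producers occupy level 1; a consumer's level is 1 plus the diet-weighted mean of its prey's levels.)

Species C: 1 + 1 = 2
Species D: 1 + (0.35×2 + 0.65×1) = 2.35
Species E: 1 + 2 = 3
Species F: 1 + 3 = 4
Species G: 1 + 3 = 4
Species H: 1 + 4 = 5

5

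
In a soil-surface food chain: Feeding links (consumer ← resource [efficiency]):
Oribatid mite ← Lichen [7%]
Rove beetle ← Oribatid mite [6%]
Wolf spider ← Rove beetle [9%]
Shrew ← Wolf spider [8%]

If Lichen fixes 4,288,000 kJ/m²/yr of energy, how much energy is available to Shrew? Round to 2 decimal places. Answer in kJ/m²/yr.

129.67 kJ/m²/yr

Oribatid mite: 4288000 × 0.07 = 300160 kJ/m²/yr
Rove beetle: 300160 × 0.06 = 18009.6 kJ/m²/yr
Wolf spider: 18009.6 × 0.09 = 1620.864 kJ/m²/yr
Shrew: 1620.864 × 0.08 = 129.66912 kJ/m²/yr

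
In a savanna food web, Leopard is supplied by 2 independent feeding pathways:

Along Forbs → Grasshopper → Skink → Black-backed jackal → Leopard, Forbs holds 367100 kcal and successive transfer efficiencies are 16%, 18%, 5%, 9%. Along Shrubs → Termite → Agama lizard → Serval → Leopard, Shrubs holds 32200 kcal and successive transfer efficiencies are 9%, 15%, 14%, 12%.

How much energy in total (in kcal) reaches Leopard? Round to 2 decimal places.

54.88 kcal

Via Forbs: 367100 × 0.16 × 0.18 × 0.05 × 0.09 = 47.57616 kcal
Via Shrubs: 32200 × 0.09 × 0.15 × 0.14 × 0.12 = 7.30296 kcal
Total at Leopard: 47.57616 + 7.30296 = 54.87912 kcal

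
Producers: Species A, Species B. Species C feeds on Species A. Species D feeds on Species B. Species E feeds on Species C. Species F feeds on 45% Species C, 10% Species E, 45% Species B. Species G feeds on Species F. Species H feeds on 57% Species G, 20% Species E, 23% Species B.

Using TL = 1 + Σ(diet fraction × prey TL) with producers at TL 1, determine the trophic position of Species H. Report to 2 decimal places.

3.91

Species C: 1 + 1 = 2
Species D: 1 + 1 = 2
Species E: 1 + 2 = 3
Species F: 1 + (0.45×2 + 0.1×3 + 0.45×1) = 2.65
Species G: 1 + 2.65 = 3.65
Species H: 1 + (0.57×3.65 + 0.2×3 + 0.23×1) = 3.9105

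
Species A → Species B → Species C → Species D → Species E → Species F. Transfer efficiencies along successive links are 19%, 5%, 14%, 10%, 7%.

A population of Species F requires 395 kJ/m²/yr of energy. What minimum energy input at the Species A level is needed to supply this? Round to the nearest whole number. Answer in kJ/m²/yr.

42427497 kJ/m²/yr

Cumulative transfer efficiency: 0.19 × 0.05 × 0.14 × 0.1 × 0.07 = 0.00000931
Species A energy = 395 / 0.00000931 = 42427497 kJ/m²/yr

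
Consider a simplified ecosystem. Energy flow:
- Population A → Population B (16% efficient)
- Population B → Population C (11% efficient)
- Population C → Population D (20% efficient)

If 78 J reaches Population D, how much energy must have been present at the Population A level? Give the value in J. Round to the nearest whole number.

22159 J

Cumulative transfer efficiency: 0.16 × 0.11 × 0.2 = 0.00352
Population A energy = 78 / 0.00352 = 22159 J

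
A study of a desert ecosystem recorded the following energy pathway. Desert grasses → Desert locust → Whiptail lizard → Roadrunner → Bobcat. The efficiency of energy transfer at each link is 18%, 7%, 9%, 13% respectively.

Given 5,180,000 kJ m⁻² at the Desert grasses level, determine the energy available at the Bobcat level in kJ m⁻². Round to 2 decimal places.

763.64 kJ m⁻²

Desert locust: 5180000 × 0.18 = 932400 kJ m⁻²
Whiptail lizard: 932400 × 0.07 = 65268 kJ m⁻²
Roadrunner: 65268 × 0.09 = 5874.12 kJ m⁻²
Bobcat: 5874.12 × 0.13 = 763.6356 kJ m⁻²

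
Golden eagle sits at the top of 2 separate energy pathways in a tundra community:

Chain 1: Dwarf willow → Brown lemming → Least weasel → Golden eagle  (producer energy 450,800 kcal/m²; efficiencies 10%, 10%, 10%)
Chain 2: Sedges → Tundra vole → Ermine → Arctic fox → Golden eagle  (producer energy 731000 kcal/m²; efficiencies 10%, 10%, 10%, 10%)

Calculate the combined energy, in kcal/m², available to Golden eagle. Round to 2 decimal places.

Chain 1: 450800 × 0.1 × 0.1 × 0.1 = 450.8 kcal/m²
Chain 2: 731000 × 0.1 × 0.1 × 0.1 × 0.1 = 73.1 kcal/m²
Total at Golden eagle: 450.8 + 73.1 = 523.9 kcal/m²

523.90 kcal/m²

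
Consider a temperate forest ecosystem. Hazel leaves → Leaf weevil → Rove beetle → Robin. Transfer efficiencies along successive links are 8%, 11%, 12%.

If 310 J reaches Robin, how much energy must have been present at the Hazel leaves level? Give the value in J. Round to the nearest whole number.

293561 J

Cumulative transfer efficiency: 0.08 × 0.11 × 0.12 = 0.001056
Hazel leaves energy = 310 / 0.001056 = 293561 J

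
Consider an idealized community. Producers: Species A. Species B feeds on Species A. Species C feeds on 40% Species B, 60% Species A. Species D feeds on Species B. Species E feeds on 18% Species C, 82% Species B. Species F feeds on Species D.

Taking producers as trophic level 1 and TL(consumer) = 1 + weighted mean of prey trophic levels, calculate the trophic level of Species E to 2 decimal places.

3.07

Species B: 1 + 1 = 2
Species C: 1 + (0.4×2 + 0.6×1) = 2.4
Species D: 1 + 2 = 3
Species E: 1 + (0.18×2.4 + 0.82×2) = 3.072
Species F: 1 + 3 = 4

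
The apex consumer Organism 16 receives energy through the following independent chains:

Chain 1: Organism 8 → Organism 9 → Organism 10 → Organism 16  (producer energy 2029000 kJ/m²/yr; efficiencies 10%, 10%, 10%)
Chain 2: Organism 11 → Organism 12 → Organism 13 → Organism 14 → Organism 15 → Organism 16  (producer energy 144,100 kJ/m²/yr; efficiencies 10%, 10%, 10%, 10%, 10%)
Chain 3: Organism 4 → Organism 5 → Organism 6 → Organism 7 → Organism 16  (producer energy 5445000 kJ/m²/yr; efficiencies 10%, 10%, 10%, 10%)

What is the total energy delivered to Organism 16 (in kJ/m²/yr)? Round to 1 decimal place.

2574.9 kJ/m²/yr

Chain 1: 2029000 × 0.1 × 0.1 × 0.1 = 2029 kJ/m²/yr
Chain 2: 144100 × 0.1 × 0.1 × 0.1 × 0.1 × 0.1 = 1.441 kJ/m²/yr
Chain 3: 5445000 × 0.1 × 0.1 × 0.1 × 0.1 = 544.5 kJ/m²/yr
Total at Organism 16: 2029 + 1.441 + 544.5 = 2574.941 kJ/m²/yr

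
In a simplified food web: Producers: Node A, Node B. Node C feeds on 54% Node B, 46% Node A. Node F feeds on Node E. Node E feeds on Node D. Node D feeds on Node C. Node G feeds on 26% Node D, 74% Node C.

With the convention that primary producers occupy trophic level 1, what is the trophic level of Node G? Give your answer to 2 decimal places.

3.26

Node C: 1 + (0.54×1 + 0.46×1) = 2
Node D: 1 + 2 = 3
Node E: 1 + 3 = 4
Node F: 1 + 4 = 5
Node G: 1 + (0.26×3 + 0.74×2) = 3.26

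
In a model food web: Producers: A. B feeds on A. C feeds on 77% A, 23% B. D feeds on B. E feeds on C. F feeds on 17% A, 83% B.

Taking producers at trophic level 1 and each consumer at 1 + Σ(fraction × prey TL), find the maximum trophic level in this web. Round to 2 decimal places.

3.23

B: 1 + 1 = 2
C: 1 + (0.77×1 + 0.23×2) = 2.23
D: 1 + 2 = 3
E: 1 + 2.23 = 3.23
F: 1 + (0.17×1 + 0.83×2) = 2.83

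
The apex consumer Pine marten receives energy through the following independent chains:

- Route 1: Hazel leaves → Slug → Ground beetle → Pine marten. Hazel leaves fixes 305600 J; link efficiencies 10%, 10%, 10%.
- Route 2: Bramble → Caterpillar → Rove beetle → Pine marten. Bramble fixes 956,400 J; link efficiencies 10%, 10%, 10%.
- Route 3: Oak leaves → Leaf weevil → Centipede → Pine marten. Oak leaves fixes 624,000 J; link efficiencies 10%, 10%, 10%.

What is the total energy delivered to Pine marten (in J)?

1886 J

Route 1: 305600 × 0.1 × 0.1 × 0.1 = 305.6 J
Route 2: 956400 × 0.1 × 0.1 × 0.1 = 956.4 J
Route 3: 624000 × 0.1 × 0.1 × 0.1 = 624 J
Total at Pine marten: 305.6 + 956.4 + 624 = 1886 J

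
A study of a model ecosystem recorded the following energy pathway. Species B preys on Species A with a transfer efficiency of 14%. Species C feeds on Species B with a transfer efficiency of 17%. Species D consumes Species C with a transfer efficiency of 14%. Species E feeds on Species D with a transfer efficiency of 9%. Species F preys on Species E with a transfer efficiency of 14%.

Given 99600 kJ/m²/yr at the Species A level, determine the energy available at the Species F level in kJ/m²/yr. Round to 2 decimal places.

Species B: 99600 × 0.14 = 13944 kJ/m²/yr
Species C: 13944 × 0.17 = 2370.48 kJ/m²/yr
Species D: 2370.48 × 0.14 = 331.8672 kJ/m²/yr
Species E: 331.8672 × 0.09 = 29.868048 kJ/m²/yr
Species F: 29.868048 × 0.14 = 4.18152672 kJ/m²/yr

4.18 kJ/m²/yr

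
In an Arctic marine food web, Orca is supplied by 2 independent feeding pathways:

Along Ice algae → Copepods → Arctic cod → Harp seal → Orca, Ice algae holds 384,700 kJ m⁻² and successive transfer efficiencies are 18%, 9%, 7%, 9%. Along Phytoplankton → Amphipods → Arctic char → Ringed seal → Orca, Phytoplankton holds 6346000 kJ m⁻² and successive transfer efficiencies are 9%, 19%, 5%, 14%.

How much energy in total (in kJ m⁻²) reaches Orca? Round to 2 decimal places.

Via Ice algae: 384700 × 0.18 × 0.09 × 0.07 × 0.09 = 39.262482 kJ m⁻²
Via Phytoplankton: 6346000 × 0.09 × 0.19 × 0.05 × 0.14 = 759.6162 kJ m⁻²
Total at Orca: 39.262482 + 759.6162 = 798.878682 kJ m⁻²

798.88 kJ m⁻²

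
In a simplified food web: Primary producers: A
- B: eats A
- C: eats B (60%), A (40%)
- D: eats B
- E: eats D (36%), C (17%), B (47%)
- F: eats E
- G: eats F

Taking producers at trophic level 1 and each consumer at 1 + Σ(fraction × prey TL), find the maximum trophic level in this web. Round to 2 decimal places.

B: 1 + 1 = 2
C: 1 + (0.6×2 + 0.4×1) = 2.6
D: 1 + 2 = 3
E: 1 + (0.36×3 + 0.17×2.6 + 0.47×2) = 3.462
F: 1 + 3.462 = 4.462
G: 1 + 4.462 = 5.462

5.46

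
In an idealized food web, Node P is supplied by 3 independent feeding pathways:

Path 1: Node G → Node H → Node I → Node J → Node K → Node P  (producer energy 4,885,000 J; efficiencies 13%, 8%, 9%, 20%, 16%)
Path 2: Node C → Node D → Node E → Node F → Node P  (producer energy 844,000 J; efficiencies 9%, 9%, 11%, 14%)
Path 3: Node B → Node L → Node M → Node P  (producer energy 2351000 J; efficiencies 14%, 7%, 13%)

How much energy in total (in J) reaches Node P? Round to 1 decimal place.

3246.8 J

Path 1: 4885000 × 0.13 × 0.08 × 0.09 × 0.2 × 0.16 = 146.31552 J
Path 2: 844000 × 0.09 × 0.09 × 0.11 × 0.14 = 105.28056 J
Path 3: 2351000 × 0.14 × 0.07 × 0.13 = 2995.174 J
Total at Node P: 146.31552 + 105.28056 + 2995.174 = 3246.77008 J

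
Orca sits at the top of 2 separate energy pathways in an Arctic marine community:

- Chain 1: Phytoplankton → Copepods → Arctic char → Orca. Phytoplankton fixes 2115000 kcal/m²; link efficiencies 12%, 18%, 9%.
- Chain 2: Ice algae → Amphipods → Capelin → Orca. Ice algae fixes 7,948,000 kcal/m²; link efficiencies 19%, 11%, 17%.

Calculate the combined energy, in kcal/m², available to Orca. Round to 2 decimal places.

Chain 1: 2115000 × 0.12 × 0.18 × 0.09 = 4111.56 kcal/m²
Chain 2: 7948000 × 0.19 × 0.11 × 0.17 = 28239.244 kcal/m²
Total at Orca: 4111.56 + 28239.244 = 32350.804 kcal/m²

32350.80 kcal/m²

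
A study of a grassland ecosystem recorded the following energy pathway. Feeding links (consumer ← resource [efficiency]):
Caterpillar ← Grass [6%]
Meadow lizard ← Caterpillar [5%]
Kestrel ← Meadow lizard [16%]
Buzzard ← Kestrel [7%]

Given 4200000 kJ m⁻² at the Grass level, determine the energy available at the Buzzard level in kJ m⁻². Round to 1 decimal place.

141.1 kJ m⁻²

Caterpillar: 4200000 × 0.06 = 252000 kJ m⁻²
Meadow lizard: 252000 × 0.05 = 12600 kJ m⁻²
Kestrel: 12600 × 0.16 = 2016 kJ m⁻²
Buzzard: 2016 × 0.07 = 141.12 kJ m⁻²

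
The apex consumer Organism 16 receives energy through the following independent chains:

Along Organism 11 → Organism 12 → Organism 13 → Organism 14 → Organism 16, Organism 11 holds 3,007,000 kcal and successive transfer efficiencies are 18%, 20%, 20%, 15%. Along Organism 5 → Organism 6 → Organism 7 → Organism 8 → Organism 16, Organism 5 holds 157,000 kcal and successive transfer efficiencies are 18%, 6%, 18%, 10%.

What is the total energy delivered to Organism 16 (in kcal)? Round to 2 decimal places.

3278.08 kcal

Via Organism 11: 3007000 × 0.18 × 0.2 × 0.2 × 0.15 = 3247.56 kcal
Via Organism 5: 157000 × 0.18 × 0.06 × 0.18 × 0.1 = 30.5208 kcal
Total at Organism 16: 3247.56 + 30.5208 = 3278.0808 kcal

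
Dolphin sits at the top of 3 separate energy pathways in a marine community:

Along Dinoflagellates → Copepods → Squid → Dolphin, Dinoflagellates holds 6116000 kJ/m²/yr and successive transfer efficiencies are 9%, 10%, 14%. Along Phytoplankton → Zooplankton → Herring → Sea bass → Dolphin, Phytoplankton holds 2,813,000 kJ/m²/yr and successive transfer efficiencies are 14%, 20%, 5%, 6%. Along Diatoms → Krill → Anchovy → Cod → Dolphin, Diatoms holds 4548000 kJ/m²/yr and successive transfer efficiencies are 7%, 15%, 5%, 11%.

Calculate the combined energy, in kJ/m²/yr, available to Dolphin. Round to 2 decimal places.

Via Dinoflagellates: 6116000 × 0.09 × 0.1 × 0.14 = 7706.16 kJ/m²/yr
Via Phytoplankton: 2813000 × 0.14 × 0.2 × 0.05 × 0.06 = 236.292 kJ/m²/yr
Via Diatoms: 4548000 × 0.07 × 0.15 × 0.05 × 0.11 = 262.647 kJ/m²/yr
Total at Dolphin: 7706.16 + 236.292 + 262.647 = 8205.099 kJ/m²/yr

8205.10 kJ/m²/yr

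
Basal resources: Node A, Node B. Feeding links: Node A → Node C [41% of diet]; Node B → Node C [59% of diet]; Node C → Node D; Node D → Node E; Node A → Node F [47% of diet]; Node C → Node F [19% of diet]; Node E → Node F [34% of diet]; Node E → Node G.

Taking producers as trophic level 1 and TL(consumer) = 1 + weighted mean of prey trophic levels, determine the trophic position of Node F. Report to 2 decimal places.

Node C: 1 + (0.41×1 + 0.59×1) = 2
Node D: 1 + 2 = 3
Node E: 1 + 3 = 4
Node F: 1 + (0.47×1 + 0.19×2 + 0.34×4) = 3.21
Node G: 1 + 4 = 5

3.21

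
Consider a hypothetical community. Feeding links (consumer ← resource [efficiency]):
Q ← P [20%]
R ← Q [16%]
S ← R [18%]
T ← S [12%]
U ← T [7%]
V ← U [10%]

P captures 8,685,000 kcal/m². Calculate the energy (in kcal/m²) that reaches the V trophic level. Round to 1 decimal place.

42.0 kcal/m²

Q: 8685000 × 0.2 = 1737000 kcal/m²
R: 1737000 × 0.16 = 277920 kcal/m²
S: 277920 × 0.18 = 50025.6 kcal/m²
T: 50025.6 × 0.12 = 6003.072 kcal/m²
U: 6003.072 × 0.07 = 420.21504 kcal/m²
V: 420.21504 × 0.1 = 42.021504 kcal/m²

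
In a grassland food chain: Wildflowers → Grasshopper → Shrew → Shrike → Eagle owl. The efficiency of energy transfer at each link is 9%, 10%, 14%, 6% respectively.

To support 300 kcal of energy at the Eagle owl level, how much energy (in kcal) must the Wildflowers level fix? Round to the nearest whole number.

Cumulative transfer efficiency: 0.09 × 0.1 × 0.14 × 0.06 = 0.0000756
Wildflowers energy = 300 / 0.0000756 = 3968254 kcal

3968254 kcal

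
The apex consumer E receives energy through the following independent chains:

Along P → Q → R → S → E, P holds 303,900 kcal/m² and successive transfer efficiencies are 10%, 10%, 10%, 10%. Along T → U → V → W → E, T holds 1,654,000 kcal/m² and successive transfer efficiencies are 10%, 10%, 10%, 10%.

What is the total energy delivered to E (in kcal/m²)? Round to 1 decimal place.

Via P: 303900 × 0.1 × 0.1 × 0.1 × 0.1 = 30.39 kcal/m²
Via T: 1654000 × 0.1 × 0.1 × 0.1 × 0.1 = 165.4 kcal/m²
Total at E: 30.39 + 165.4 = 195.79 kcal/m²

195.8 kcal/m²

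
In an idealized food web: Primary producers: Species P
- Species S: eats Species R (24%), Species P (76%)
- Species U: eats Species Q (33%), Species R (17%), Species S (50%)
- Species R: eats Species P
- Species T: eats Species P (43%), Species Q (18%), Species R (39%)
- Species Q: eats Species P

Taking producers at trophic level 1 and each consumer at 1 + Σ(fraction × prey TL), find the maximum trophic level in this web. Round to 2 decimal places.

Species Q: 1 + 1 = 2
Species R: 1 + 1 = 2
Species S: 1 + (0.24×2 + 0.76×1) = 2.24
Species T: 1 + (0.43×1 + 0.18×2 + 0.39×2) = 2.57
Species U: 1 + (0.33×2 + 0.17×2 + 0.5×2.24) = 3.12

3.12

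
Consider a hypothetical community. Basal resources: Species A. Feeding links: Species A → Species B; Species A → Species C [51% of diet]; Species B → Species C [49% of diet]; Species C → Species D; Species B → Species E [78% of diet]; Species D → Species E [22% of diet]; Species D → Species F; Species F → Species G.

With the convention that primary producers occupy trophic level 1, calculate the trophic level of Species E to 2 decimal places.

3.33

Species B: 1 + 1 = 2
Species C: 1 + (0.51×1 + 0.49×2) = 2.49
Species D: 1 + 2.49 = 3.49
Species E: 1 + (0.78×2 + 0.22×3.49) = 3.3278
Species F: 1 + 3.49 = 4.49
Species G: 1 + 4.49 = 5.49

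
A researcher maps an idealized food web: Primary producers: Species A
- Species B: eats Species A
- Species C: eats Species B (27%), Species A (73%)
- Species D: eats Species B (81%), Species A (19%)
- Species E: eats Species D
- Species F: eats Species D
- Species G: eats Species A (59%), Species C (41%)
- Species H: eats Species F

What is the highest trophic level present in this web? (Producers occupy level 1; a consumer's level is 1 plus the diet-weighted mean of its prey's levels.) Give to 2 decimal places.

4.81

Species B: 1 + 1 = 2
Species C: 1 + (0.27×2 + 0.73×1) = 2.27
Species D: 1 + (0.81×2 + 0.19×1) = 2.81
Species E: 1 + 2.81 = 3.81
Species F: 1 + 2.81 = 3.81
Species G: 1 + (0.59×1 + 0.41×2.27) = 2.5207
Species H: 1 + 3.81 = 4.81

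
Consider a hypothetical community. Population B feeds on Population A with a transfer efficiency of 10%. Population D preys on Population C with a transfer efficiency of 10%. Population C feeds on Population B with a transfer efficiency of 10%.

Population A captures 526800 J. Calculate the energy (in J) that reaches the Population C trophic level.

5268 J

Population B: 526800 × 0.1 = 52680 J
Population C: 52680 × 0.1 = 5268 J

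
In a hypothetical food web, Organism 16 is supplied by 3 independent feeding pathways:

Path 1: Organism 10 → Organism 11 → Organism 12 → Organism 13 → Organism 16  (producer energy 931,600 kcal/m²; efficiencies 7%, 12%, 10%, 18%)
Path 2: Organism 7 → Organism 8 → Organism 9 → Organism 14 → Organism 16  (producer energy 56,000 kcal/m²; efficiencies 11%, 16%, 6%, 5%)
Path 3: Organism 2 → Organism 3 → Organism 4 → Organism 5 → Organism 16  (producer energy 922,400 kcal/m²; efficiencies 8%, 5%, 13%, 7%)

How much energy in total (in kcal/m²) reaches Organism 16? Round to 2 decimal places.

Path 1: 931600 × 0.07 × 0.12 × 0.1 × 0.18 = 140.85792 kcal/m²
Path 2: 56000 × 0.11 × 0.16 × 0.06 × 0.05 = 2.9568 kcal/m²
Path 3: 922400 × 0.08 × 0.05 × 0.13 × 0.07 = 33.57536 kcal/m²
Total at Organism 16: 140.85792 + 2.9568 + 33.57536 = 177.39008 kcal/m²

177.39 kcal/m²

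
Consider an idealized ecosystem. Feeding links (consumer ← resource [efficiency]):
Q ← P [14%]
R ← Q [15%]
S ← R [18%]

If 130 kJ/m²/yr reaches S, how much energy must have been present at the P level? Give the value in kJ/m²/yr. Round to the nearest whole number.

Cumulative transfer efficiency: 0.14 × 0.15 × 0.18 = 0.00378
P energy = 130 / 0.00378 = 34392 kJ/m²/yr

34392 kJ/m²/yr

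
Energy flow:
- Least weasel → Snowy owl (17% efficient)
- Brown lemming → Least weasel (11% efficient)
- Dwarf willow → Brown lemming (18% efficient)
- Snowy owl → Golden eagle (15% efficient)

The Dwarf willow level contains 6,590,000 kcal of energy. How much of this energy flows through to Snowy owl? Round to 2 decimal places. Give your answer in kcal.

Brown lemming: 6590000 × 0.18 = 1186200 kcal
Least weasel: 1186200 × 0.11 = 130482 kcal
Snowy owl: 130482 × 0.17 = 22181.94 kcal

22181.94 kcal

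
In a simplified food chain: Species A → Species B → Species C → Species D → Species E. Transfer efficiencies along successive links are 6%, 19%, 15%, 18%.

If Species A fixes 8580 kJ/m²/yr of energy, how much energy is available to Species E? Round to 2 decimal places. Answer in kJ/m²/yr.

2.64 kJ/m²/yr

Species B: 8580 × 0.06 = 514.8 kJ/m²/yr
Species C: 514.8 × 0.19 = 97.812 kJ/m²/yr
Species D: 97.812 × 0.15 = 14.6718 kJ/m²/yr
Species E: 14.6718 × 0.18 = 2.640924 kJ/m²/yr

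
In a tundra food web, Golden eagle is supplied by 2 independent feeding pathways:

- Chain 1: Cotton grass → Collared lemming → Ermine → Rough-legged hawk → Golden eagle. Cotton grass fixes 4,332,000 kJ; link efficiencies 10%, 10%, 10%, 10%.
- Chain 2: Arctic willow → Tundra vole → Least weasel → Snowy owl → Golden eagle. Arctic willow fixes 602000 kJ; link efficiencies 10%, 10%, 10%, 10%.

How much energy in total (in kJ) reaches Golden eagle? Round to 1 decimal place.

Chain 1: 4332000 × 0.1 × 0.1 × 0.1 × 0.1 = 433.2 kJ
Chain 2: 602000 × 0.1 × 0.1 × 0.1 × 0.1 = 60.2 kJ
Total at Golden eagle: 433.2 + 60.2 = 493.4 kJ

493.4 kJ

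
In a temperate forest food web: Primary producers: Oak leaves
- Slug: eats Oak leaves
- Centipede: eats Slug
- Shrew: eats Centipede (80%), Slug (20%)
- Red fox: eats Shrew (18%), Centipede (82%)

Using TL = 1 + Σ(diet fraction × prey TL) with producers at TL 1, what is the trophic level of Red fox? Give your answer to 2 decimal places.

4.14

Slug: 1 + 1 = 2
Centipede: 1 + 2 = 3
Shrew: 1 + (0.8×3 + 0.2×2) = 3.8
Red fox: 1 + (0.18×3.8 + 0.82×3) = 4.144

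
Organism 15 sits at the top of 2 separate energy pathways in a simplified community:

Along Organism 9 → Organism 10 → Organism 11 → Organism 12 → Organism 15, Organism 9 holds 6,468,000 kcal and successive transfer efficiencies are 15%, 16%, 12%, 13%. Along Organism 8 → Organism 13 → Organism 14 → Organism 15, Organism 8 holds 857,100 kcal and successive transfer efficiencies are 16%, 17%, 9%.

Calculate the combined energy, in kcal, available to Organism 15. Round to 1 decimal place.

Via Organism 9: 6468000 × 0.15 × 0.16 × 0.12 × 0.13 = 2421.6192 kcal
Via Organism 8: 857100 × 0.16 × 0.17 × 0.09 = 2098.1808 kcal
Total at Organism 15: 2421.6192 + 2098.1808 = 4519.8 kcal

4519.8 kcal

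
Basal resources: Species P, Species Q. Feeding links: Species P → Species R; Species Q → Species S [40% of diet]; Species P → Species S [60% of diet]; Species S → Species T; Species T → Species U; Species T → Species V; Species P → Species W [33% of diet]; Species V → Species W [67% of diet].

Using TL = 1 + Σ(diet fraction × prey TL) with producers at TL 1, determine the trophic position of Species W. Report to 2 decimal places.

Species R: 1 + 1 = 2
Species S: 1 + (0.4×1 + 0.6×1) = 2
Species T: 1 + 2 = 3
Species U: 1 + 3 = 4
Species V: 1 + 3 = 4
Species W: 1 + (0.33×1 + 0.67×4) = 4.01

4.01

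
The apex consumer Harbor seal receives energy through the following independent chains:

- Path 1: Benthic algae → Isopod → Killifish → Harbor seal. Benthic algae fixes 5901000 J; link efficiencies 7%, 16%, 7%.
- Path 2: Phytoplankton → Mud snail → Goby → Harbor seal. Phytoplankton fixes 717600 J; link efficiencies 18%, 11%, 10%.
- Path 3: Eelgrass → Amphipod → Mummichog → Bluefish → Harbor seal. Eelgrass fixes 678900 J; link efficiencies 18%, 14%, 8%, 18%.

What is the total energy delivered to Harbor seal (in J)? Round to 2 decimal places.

Path 1: 5901000 × 0.07 × 0.16 × 0.07 = 4626.384 J
Path 2: 717600 × 0.18 × 0.11 × 0.1 = 1420.848 J
Path 3: 678900 × 0.18 × 0.14 × 0.08 × 0.18 = 246.359232 J
Total at Harbor seal: 4626.384 + 1420.848 + 246.359232 = 6293.591232 J

6293.59 J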